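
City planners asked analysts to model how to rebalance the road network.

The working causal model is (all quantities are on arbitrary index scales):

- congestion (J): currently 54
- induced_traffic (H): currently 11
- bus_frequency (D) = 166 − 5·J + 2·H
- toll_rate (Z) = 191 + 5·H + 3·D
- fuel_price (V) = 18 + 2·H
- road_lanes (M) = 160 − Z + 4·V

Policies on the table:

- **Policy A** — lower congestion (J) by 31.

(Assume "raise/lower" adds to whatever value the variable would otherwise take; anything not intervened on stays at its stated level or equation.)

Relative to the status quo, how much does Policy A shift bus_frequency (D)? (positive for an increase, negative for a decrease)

155

Baseline:
  J = 54
  H = 11
  D = 166 − 5·54 + 2·11 = -82
Policy A (J − 31):
  J = 54 − 31 = 23
  H = 11
  D = 166 − 5·23 + 2·11 = 73
Change in D: 73 − (-82) = 155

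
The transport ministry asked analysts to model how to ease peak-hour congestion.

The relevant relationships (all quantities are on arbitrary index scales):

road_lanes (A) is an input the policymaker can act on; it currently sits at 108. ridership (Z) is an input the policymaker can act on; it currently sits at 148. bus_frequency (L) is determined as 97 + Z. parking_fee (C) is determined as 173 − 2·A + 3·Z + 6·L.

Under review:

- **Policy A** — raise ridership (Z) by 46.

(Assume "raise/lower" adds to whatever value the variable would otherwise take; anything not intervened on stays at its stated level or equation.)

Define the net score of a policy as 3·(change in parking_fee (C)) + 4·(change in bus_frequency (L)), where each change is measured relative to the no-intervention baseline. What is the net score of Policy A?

Baseline:
  A = 108
  Z = 148
  L = 97 + 148 = 245
  C = 173 − 2·108 + 3·148 + 6·245 = 1871
Policy A (Z + 46):
  A = 108
  Z = 148 + 46 = 194
  L = 97 + 194 = 291
  C = 173 − 2·108 + 3·194 + 6·291 = 2285
ΔC = 2285 − 1871 = 414; ΔL = 291 − 245 = 46
Score = 3·414 + 4·46 = 1426

1426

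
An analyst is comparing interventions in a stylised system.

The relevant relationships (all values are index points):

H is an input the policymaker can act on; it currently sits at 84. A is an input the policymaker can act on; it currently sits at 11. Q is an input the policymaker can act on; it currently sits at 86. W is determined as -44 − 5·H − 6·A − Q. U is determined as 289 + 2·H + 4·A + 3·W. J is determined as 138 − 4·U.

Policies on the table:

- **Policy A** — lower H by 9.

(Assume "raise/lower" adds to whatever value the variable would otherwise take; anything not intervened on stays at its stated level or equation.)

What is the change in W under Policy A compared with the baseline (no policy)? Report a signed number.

Baseline:
  H = 84
  A = 11
  Q = 86
  W = -44 − 5·84 − 6·11 − 86 = -616
Policy A (H − 9):
  H = 84 − 9 = 75
  A = 11
  Q = 86
  W = -44 − 5·75 − 6·11 − 86 = -571
Change in W: -571 − (-616) = 45

45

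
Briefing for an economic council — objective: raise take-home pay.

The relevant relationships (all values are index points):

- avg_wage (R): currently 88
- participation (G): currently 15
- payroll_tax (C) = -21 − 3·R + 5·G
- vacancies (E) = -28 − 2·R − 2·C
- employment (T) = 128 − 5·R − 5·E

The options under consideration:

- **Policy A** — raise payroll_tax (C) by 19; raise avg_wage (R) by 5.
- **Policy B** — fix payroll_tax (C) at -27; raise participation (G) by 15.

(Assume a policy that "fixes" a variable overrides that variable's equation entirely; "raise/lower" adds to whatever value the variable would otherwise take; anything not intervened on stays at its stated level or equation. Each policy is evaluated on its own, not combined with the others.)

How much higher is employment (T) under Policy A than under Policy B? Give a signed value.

-1765

Policy A (C + 19, R + 5):
  R = 88 + 5 = 93
  G = 15
  C = -21 − 3·93 + 5·15 (+19 from intervention) = -206
  E = -28 − 2·93 − 2·(-206) = 198
  T = 128 − 5·93 − 5·198 = -1327
Policy B (C := -27, G + 15):
  R = 88
  G = 15 + 15 = 30
  C = -27
  E = -28 − 2·88 − 2·(-27) = -150
  T = 128 − 5·88 − 5·(-150) = 438
T: -1327 − 438 = -1765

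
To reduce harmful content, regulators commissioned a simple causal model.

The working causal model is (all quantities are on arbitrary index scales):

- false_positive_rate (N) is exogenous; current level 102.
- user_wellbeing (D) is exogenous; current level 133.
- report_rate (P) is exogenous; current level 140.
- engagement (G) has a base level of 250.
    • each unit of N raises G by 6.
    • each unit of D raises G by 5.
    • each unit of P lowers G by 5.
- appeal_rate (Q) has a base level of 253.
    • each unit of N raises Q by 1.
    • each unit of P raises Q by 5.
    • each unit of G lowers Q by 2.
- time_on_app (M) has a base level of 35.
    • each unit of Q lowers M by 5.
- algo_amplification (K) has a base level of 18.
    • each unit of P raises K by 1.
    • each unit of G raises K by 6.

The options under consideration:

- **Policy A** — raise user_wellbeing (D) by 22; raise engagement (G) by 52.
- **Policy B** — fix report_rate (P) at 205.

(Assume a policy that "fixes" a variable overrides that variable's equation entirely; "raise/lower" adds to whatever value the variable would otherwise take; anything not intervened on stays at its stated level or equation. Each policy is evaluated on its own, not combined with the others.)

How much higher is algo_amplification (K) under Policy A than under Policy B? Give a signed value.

2857

Policy A (D + 22, G + 52):
  N = 102
  D = 133 + 22 = 155
  P = 140
  G = 250 + 6·102 + 5·155 − 5·140 (+52 from intervention) = 989
  K = 18 + 140 + 6·989 = 6092
Policy B (P := 205):
  N = 102
  D = 133
  P = 205
  G = 250 + 6·102 + 5·133 − 5·205 = 502
  K = 18 + 205 + 6·502 = 3235
K: 6092 − 3235 = 2857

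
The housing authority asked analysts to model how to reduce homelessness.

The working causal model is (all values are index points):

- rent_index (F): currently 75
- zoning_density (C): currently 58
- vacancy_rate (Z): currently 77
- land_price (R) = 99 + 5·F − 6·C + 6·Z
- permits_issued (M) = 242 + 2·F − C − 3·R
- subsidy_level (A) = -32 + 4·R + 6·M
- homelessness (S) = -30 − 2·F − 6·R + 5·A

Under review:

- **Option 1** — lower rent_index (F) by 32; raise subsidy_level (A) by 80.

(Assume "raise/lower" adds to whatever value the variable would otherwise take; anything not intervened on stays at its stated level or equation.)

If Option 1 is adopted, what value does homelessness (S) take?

-24304

Option 1 (F − 32, A + 80):
  F = 75 − 32 = 43
  C = 58
  Z = 77
  R = 99 + 5·43 − 6·58 + 6·77 = 428
  M = 242 + 2·43 − 58 − 3·428 = -1014
  A = -32 + 4·428 + 6·(-1014) (+80 from intervention) = -4324
  S = -30 − 2·43 − 6·428 + 5·(-4324) = -24304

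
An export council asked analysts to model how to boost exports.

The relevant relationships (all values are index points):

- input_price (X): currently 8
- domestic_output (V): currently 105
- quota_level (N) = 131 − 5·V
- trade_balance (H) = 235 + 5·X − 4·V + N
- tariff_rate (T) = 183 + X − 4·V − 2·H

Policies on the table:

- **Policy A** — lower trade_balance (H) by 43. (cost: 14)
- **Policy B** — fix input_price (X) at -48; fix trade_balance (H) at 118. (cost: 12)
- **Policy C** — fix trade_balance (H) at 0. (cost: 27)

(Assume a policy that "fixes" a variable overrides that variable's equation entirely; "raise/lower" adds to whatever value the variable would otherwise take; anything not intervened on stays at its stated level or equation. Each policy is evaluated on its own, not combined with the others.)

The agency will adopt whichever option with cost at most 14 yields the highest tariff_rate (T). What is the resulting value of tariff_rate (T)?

935

Policy A (H − 43):
  X = 8
  V = 105
  N = 131 − 5·105 = -394
  H = 235 + 5·8 − 4·105 + (-394) (−43 from intervention) = -582
  T = 183 + 8 − 4·105 − 2·(-582) = 935
Policy B (X := -48, H := 118):
  X = -48
  V = 105
  N = 131 − 5·105 = -394
  H = 118
  T = 183 + (-48) − 4·105 − 2·118 = -521
Comparing — Policy A: T=935, Policy B: T=-521. Highest is 935 (Policy A).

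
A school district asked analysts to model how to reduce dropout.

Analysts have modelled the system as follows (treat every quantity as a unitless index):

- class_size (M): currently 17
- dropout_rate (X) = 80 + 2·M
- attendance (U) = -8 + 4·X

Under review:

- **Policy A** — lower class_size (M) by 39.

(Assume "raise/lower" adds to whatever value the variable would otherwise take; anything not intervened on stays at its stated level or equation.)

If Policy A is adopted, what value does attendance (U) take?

136

Policy A (M − 39):
  M = 17 − 39 = -22
  X = 80 + 2·(-22) = 36
  U = -8 + 4·36 = 136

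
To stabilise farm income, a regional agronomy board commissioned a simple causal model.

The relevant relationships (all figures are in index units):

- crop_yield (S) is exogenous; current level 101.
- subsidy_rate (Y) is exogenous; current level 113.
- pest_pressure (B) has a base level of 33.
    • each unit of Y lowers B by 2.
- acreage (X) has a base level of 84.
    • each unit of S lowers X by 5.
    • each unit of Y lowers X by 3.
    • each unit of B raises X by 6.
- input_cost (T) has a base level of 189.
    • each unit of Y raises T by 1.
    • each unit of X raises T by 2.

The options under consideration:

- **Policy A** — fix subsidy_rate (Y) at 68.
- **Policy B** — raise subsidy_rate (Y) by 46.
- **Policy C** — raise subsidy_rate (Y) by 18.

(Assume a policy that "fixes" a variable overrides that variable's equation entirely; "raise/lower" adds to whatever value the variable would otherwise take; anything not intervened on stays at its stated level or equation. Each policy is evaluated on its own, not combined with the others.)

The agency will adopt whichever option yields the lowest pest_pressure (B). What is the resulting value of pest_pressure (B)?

Policy A (Y := 68):
  Y = 68
  B = 33 − 2·68 = -103
Policy B (Y + 46):
  Y = 113 + 46 = 159
  B = 33 − 2·159 = -285
Policy C (Y + 18):
  Y = 113 + 18 = 131
  B = 33 − 2·131 = -229
Comparing — Policy A: B=-103, Policy B: B=-285, Policy C: B=-229. Lowest is -285 (Policy B).

-285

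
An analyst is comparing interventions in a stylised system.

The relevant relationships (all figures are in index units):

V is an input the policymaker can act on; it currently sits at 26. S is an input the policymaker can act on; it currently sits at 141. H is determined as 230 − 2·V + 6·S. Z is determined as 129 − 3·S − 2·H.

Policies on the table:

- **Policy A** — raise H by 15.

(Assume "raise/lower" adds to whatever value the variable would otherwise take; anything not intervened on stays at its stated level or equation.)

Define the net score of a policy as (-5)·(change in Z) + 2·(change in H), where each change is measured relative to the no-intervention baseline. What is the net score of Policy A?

180

Baseline:
  V = 26
  S = 141
  H = 230 − 2·26 + 6·141 = 1024
  Z = 129 − 3·141 − 2·1024 = -2342
Policy A (H + 15):
  V = 26
  S = 141
  H = 230 − 2·26 + 6·141 (+15 from intervention) = 1039
  Z = 129 − 3·141 − 2·1039 = -2372
ΔZ = -2372 − (-2342) = -30; ΔH = 1039 − 1024 = 15
Score = (-5)·(-30) + 2·15 = 180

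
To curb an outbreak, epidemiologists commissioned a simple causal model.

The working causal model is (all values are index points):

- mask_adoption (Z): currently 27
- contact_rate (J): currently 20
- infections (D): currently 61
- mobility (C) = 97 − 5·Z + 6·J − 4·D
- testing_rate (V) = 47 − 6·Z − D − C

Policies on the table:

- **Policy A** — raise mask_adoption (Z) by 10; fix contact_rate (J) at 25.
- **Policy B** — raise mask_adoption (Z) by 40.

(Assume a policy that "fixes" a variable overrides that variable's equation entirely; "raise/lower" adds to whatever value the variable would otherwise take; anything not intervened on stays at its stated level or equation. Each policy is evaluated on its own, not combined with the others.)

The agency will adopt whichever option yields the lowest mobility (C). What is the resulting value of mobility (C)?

-362

Policy A (Z + 10, J := 25):
  Z = 27 + 10 = 37
  J = 25
  D = 61
  C = 97 − 5·37 + 6·25 − 4·61 = -182
Policy B (Z + 40):
  Z = 27 + 40 = 67
  J = 20
  D = 61
  C = 97 − 5·67 + 6·20 − 4·61 = -362
Comparing — Policy A: C=-182, Policy B: C=-362. Lowest is -362 (Policy B).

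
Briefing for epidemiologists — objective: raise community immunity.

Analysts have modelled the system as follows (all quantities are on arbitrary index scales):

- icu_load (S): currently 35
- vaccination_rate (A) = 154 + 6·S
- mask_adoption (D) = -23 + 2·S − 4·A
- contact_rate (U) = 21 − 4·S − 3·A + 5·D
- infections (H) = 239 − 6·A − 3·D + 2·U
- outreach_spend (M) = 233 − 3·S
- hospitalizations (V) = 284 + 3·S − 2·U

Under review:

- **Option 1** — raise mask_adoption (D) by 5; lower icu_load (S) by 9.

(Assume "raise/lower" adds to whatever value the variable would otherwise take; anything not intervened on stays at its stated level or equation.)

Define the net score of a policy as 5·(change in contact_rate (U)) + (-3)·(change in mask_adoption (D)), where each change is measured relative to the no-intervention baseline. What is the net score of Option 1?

Baseline:
  S = 35
  A = 154 + 6·35 = 364
  D = -23 + 2·35 − 4·364 = -1409
  U = 21 − 4·35 − 3·364 + 5·(-1409) = -8256
Option 1 (D + 5, S − 9):
  S = 35 − 9 = 26
  A = 154 + 6·26 = 310
  D = -23 + 2·26 − 4·310 (+5 from intervention) = -1206
  U = 21 − 4·26 − 3·310 + 5·(-1206) = -7043
ΔU = -7043 − (-8256) = 1213; ΔD = -1206 − (-1409) = 203
Score = 5·1213 + (-3)·203 = 5456

5456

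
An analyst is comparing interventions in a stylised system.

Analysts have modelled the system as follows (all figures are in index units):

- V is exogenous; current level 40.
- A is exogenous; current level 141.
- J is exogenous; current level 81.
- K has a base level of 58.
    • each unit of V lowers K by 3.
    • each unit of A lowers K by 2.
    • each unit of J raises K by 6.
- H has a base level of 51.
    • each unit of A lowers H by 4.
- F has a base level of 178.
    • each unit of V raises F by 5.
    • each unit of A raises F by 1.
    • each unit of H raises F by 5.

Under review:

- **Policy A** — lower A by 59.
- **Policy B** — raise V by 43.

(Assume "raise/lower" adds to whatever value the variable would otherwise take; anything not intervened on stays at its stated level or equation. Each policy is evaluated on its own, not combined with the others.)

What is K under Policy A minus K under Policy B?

247

Policy A (A − 59):
  V = 40
  A = 141 − 59 = 82
  J = 81
  K = 58 − 3·40 − 2·82 + 6·81 = 260
Policy B (V + 43):
  V = 40 + 43 = 83
  A = 141
  J = 81
  K = 58 − 3·83 − 2·141 + 6·81 = 13
K: 260 − 13 = 247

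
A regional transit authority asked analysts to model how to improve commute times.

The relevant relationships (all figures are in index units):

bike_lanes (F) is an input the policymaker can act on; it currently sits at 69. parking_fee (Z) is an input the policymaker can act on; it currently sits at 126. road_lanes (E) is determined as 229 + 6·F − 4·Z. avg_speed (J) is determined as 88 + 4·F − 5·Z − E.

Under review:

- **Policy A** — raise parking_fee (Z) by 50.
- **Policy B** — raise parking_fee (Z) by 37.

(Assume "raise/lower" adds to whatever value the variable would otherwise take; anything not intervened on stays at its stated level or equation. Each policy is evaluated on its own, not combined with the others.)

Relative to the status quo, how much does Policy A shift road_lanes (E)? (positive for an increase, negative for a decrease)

-200

Baseline:
  F = 69
  Z = 126
  E = 229 + 6·69 − 4·126 = 139
Policy A (Z + 50):
  F = 69
  Z = 126 + 50 = 176
  E = 229 + 6·69 − 4·176 = -61
Change in E: -61 − 139 = -200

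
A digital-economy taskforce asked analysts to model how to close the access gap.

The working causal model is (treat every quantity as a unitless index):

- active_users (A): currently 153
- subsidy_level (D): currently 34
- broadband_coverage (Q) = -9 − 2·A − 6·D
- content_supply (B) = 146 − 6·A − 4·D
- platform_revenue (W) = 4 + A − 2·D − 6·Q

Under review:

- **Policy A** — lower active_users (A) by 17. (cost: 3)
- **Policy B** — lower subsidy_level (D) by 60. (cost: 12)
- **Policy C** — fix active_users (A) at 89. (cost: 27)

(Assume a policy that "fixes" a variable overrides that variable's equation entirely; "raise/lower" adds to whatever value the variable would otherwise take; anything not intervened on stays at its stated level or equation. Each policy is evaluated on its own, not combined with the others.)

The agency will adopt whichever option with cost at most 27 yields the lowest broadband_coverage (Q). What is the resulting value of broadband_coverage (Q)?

Policy A (A − 17):
  A = 153 − 17 = 136
  D = 34
  Q = -9 − 2·136 − 6·34 = -485
Policy B (D − 60):
  A = 153
  D = 34 − 60 = -26
  Q = -9 − 2·153 − 6·(-26) = -159
Policy C (A := 89):
  A = 89
  D = 34
  Q = -9 − 2·89 − 6·34 = -391
Comparing — Policy A: Q=-485, Policy B: Q=-159, Policy C: Q=-391. Lowest is -485 (Policy A).

-485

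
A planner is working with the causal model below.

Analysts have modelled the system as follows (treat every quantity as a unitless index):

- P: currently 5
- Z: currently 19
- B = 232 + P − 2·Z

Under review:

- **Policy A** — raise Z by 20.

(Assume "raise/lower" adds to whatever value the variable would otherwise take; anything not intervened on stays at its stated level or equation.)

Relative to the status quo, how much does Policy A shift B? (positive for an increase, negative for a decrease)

-40

Baseline:
  P = 5
  Z = 19
  B = 232 + 5 − 2·19 = 199
Policy A (Z + 20):
  P = 5
  Z = 19 + 20 = 39
  B = 232 + 5 − 2·39 = 159
Change in B: 159 − 199 = -40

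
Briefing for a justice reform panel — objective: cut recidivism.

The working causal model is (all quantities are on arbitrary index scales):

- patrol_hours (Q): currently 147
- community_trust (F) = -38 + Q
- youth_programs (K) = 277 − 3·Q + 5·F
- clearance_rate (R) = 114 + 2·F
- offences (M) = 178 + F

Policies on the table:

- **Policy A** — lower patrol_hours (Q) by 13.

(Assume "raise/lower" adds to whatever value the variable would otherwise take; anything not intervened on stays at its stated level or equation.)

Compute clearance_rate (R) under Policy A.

Policy A (Q − 13):
  Q = 147 − 13 = 134
  F = -38 + 134 = 96
  R = 114 + 2·96 = 306

306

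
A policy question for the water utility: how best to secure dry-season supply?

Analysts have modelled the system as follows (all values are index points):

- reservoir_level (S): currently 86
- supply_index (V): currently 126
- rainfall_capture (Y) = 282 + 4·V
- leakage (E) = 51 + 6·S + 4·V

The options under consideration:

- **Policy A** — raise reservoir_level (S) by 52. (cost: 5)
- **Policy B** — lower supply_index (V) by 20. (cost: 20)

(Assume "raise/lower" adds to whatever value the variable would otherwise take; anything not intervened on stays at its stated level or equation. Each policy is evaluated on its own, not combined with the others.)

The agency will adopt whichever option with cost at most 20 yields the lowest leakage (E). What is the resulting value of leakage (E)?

Policy A (S + 52):
  S = 86 + 52 = 138
  V = 126
  E = 51 + 6·138 + 4·126 = 1383
Policy B (V − 20):
  S = 86
  V = 126 − 20 = 106
  E = 51 + 6·86 + 4·106 = 991
Comparing — Policy A: E=1383, Policy B: E=991. Lowest is 991 (Policy B).

991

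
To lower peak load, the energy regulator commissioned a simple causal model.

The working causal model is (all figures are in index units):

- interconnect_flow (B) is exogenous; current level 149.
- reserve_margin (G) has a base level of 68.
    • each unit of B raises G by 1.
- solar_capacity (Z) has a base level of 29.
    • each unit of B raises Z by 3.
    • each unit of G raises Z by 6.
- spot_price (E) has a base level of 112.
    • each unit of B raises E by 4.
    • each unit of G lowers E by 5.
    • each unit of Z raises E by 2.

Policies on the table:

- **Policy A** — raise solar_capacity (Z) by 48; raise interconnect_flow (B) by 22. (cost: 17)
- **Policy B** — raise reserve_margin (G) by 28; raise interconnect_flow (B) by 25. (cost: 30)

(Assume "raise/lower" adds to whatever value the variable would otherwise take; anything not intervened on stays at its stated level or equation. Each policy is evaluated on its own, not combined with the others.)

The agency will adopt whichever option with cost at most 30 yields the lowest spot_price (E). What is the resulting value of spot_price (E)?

Policy A (Z + 48, B + 22):
  B = 149 + 22 = 171
  G = 68 + 171 = 239
  Z = 29 + 3·171 + 6·239 (+48 from intervention) = 2024
  E = 112 + 4·171 − 5·239 + 2·2024 = 3649
Policy B (G + 28, B + 25):
  B = 149 + 25 = 174
  G = 68 + 174 (+28 from intervention) = 270
  Z = 29 + 3·174 + 6·270 = 2171
  E = 112 + 4·174 − 5·270 + 2·2171 = 3800
Comparing — Policy A: E=3649, Policy B: E=3800. Lowest is 3649 (Policy A).

3649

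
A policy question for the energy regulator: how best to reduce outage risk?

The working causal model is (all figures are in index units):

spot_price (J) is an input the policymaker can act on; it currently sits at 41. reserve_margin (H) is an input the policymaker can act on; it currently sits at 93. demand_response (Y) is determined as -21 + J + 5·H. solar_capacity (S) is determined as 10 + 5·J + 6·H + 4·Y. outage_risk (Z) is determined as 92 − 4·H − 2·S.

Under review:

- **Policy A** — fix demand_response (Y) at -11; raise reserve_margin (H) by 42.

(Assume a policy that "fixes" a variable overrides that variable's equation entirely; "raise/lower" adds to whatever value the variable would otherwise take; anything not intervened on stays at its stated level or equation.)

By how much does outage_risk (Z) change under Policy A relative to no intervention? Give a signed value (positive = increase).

Baseline:
  J = 41
  H = 93
  Y = -21 + 41 + 5·93 = 485
  S = 10 + 5·41 + 6·93 + 4·485 = 2713
  Z = 92 − 4·93 − 2·2713 = -5706
Policy A (Y := -11, H + 42):
  J = 41
  H = 93 + 42 = 135
  Y = -11
  S = 10 + 5·41 + 6·135 + 4·(-11) = 981
  Z = 92 − 4·135 − 2·981 = -2410
Change in Z: -2410 − (-5706) = 3296

3296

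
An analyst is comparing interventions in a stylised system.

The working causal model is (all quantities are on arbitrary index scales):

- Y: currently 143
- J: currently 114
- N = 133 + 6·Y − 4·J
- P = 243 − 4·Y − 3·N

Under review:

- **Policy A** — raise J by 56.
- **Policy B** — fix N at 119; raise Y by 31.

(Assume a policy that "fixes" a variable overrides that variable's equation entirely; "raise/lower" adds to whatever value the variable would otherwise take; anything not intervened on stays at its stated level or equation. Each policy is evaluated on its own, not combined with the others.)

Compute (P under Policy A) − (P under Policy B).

-452

Policy A (J + 56):
  Y = 143
  J = 114 + 56 = 170
  N = 133 + 6·143 − 4·170 = 311
  P = 243 − 4·143 − 3·311 = -1262
Policy B (N := 119, Y + 31):
  Y = 143 + 31 = 174
  J = 114
  N = 119
  P = 243 − 4·174 − 3·119 = -810
P: -1262 − (-810) = -452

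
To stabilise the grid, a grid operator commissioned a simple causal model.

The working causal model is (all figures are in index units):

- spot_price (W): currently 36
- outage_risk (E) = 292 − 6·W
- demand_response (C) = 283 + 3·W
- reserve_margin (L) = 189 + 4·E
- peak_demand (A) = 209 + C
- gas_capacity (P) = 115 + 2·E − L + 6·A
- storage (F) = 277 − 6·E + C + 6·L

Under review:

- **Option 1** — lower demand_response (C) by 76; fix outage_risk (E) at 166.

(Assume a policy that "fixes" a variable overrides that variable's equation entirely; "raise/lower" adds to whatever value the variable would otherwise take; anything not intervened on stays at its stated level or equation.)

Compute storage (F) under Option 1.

Option 1 (C − 76, E := 166):
  W = 36
  E = 166
  C = 283 + 3·36 (−76 from intervention) = 315
  L = 189 + 4·166 = 853
  F = 277 − 6·166 + 315 + 6·853 = 4714

4714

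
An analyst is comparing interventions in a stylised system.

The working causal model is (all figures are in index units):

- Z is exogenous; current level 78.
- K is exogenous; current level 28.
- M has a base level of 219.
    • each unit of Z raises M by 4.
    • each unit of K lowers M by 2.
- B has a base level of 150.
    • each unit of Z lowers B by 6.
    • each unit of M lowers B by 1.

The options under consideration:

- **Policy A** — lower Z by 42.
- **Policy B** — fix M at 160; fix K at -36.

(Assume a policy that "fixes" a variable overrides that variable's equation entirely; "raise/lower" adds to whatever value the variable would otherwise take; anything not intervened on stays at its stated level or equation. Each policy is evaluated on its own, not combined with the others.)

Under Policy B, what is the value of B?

-478

Policy B (M := 160, K := -36):
  Z = 78
  K = -36
  M = 160
  B = 150 − 6·78 − 160 = -478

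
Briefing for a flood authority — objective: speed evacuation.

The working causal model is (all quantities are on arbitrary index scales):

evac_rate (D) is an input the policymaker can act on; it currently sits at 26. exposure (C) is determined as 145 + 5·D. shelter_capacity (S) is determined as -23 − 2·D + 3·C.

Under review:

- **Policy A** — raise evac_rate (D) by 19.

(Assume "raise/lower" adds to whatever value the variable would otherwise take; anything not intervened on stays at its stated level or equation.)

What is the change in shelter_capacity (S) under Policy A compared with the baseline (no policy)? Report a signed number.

247

Baseline:
  D = 26
  C = 145 + 5·26 = 275
  S = -23 − 2·26 + 3·275 = 750
Policy A (D + 19):
  D = 26 + 19 = 45
  C = 145 + 5·45 = 370
  S = -23 − 2·45 + 3·370 = 997
Change in S: 997 − 750 = 247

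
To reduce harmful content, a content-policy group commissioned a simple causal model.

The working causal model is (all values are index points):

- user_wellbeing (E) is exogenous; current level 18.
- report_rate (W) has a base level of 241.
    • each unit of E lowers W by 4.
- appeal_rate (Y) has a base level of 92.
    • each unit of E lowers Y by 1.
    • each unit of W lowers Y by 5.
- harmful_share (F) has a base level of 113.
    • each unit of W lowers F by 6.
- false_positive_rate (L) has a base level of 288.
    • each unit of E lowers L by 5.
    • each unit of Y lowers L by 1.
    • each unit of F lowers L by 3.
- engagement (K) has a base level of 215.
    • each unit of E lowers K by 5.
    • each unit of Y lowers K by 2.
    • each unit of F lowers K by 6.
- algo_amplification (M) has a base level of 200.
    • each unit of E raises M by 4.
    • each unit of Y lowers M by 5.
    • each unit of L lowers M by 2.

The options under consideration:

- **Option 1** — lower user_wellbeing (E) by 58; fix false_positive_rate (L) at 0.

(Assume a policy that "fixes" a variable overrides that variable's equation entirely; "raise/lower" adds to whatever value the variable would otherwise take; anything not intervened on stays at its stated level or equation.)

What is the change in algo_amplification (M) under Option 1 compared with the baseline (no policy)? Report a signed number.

Baseline:
  E = 18
  W = 241 − 4·18 = 169
  Y = 92 − 18 − 5·169 = -771
  F = 113 − 6·169 = -901
  L = 288 − 5·18 − (-771) − 3·(-901) = 3672
  M = 200 + 4·18 − 5·(-771) − 2·3672 = -3217
Option 1 (E − 58, L := 0):
  E = 18 − 58 = -40
  W = 241 − 4·(-40) = 401
  Y = 92 − (-40) − 5·401 = -1873
  F = 113 − 6·401 = -2293
  L = 0
  M = 200 + 4·(-40) − 5·(-1873) − 2·0 = 9405
Change in M: 9405 − (-3217) = 12622

12622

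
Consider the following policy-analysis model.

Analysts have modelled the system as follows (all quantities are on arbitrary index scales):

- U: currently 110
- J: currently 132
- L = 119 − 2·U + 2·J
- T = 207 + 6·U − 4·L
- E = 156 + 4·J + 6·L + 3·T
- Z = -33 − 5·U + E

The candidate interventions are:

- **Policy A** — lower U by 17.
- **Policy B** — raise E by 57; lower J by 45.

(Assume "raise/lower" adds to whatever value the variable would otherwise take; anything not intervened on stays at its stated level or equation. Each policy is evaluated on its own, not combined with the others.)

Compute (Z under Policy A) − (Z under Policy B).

-842

Policy A (U − 17):
  U = 110 − 17 = 93
  J = 132
  L = 119 − 2·93 + 2·132 = 197
  T = 207 + 6·93 − 4·197 = -23
  E = 156 + 4·132 + 6·197 + 3·(-23) = 1797
  Z = -33 − 5·93 + 1797 = 1299
Policy B (E + 57, J − 45):
  U = 110
  J = 132 − 45 = 87
  L = 119 − 2·110 + 2·87 = 73
  T = 207 + 6·110 − 4·73 = 575
  E = 156 + 4·87 + 6·73 + 3·575 (+57 from intervention) = 2724
  Z = -33 − 5·110 + 2724 = 2141
Z: 1299 − 2141 = -842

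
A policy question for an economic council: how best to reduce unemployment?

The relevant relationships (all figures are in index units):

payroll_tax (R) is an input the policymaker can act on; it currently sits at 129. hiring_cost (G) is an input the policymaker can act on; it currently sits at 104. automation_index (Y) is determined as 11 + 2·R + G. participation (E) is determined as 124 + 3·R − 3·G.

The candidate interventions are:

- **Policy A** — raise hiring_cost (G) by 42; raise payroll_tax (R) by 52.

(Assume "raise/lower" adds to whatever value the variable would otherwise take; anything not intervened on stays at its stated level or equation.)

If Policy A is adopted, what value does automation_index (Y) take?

519

Policy A (G + 42, R + 52):
  R = 129 + 52 = 181
  G = 104 + 42 = 146
  Y = 11 + 2·181 + 146 = 519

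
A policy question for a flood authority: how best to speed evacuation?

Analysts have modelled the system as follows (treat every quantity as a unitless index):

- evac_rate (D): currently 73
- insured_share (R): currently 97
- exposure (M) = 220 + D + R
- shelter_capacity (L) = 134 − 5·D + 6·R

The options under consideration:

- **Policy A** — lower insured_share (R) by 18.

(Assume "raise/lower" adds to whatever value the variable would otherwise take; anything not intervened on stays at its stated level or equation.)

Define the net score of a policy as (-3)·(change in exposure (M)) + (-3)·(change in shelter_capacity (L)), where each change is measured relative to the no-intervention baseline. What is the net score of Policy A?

378

Baseline:
  D = 73
  R = 97
  M = 220 + 73 + 97 = 390
  L = 134 − 5·73 + 6·97 = 351
Policy A (R − 18):
  D = 73
  R = 97 − 18 = 79
  M = 220 + 73 + 79 = 372
  L = 134 − 5·73 + 6·79 = 243
ΔM = 372 − 390 = -18; ΔL = 243 − 351 = -108
Score = (-3)·(-18) + (-3)·(-108) = 378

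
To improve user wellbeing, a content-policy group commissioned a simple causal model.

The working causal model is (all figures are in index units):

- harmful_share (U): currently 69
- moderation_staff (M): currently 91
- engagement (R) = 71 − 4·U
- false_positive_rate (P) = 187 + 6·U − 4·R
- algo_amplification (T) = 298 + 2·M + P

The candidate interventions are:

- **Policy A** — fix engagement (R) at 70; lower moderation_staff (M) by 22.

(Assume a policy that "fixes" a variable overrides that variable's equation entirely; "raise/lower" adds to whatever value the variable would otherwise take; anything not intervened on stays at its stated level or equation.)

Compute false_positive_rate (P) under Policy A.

321

Policy A (R := 70, M − 22):
  U = 69
  R = 70
  P = 187 + 6·69 − 4·70 = 321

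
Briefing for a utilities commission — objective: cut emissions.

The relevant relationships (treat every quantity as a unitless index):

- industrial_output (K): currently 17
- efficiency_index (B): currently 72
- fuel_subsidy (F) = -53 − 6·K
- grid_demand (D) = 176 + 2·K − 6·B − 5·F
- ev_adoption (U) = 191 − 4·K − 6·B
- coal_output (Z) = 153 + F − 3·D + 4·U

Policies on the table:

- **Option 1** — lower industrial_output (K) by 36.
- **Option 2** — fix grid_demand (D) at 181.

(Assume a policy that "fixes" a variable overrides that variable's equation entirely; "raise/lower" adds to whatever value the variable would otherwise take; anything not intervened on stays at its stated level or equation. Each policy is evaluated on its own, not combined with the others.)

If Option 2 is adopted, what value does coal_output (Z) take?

Option 2 (D := 181):
  K = 17
  B = 72
  F = -53 − 6·17 = -155
  D = 181
  U = 191 − 4·17 − 6·72 = -309
  Z = 153 + (-155) − 3·181 + 4·(-309) = -1781

-1781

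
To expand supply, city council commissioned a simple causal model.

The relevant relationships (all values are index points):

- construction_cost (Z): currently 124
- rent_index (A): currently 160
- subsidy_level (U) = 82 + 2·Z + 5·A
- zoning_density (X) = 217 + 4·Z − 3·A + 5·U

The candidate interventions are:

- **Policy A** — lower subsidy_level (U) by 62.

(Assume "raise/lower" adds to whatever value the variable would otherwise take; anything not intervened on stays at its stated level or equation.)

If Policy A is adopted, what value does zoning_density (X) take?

5573

Policy A (U − 62):
  Z = 124
  A = 160
  U = 82 + 2·124 + 5·160 (−62 from intervention) = 1068
  X = 217 + 4·124 − 3·160 + 5·1068 = 5573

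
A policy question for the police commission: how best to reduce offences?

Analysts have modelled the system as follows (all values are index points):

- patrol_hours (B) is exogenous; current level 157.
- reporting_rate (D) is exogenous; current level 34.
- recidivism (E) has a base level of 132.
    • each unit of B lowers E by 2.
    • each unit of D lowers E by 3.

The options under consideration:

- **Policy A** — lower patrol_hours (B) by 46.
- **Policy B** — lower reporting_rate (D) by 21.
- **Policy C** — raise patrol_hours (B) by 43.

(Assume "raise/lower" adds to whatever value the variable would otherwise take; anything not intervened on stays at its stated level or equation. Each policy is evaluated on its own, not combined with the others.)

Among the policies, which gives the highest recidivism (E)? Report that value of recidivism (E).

Policy A (B − 46):
  B = 157 − 46 = 111
  D = 34
  E = 132 − 2·111 − 3·34 = -192
Policy B (D − 21):
  B = 157
  D = 34 − 21 = 13
  E = 132 − 2·157 − 3·13 = -221
Policy C (B + 43):
  B = 157 + 43 = 200
  D = 34
  E = 132 − 2·200 − 3·34 = -370
Comparing — Policy A: E=-192, Policy B: E=-221, Policy C: E=-370. Highest is -192 (Policy A).

-192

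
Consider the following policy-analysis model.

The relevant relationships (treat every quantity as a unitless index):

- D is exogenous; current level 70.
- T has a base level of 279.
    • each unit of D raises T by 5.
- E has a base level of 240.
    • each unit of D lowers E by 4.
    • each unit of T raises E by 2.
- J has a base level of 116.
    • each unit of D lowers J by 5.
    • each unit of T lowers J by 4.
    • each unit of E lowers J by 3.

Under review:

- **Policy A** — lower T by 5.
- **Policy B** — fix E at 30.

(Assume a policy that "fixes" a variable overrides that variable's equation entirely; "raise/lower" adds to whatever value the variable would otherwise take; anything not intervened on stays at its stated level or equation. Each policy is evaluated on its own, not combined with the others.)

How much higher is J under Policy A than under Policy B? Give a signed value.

Policy A (T − 5):
  D = 70
  T = 279 + 5·70 (−5 from intervention) = 624
  E = 240 − 4·70 + 2·624 = 1208
  J = 116 − 5·70 − 4·624 − 3·1208 = -6354
Policy B (E := 30):
  D = 70
  T = 279 + 5·70 = 629
  E = 30
  J = 116 − 5·70 − 4·629 − 3·30 = -2840
J: -6354 − (-2840) = -3514

-3514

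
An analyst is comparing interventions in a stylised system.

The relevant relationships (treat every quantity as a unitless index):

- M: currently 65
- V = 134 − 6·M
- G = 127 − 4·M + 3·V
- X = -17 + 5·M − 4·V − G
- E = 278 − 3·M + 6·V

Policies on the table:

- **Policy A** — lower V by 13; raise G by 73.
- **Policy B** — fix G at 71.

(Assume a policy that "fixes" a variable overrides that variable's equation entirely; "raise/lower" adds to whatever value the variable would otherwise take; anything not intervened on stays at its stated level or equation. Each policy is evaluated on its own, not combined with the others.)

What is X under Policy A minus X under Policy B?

990

Policy A (V − 13, G + 73):
  M = 65
  V = 134 − 6·65 (−13 from intervention) = -269
  G = 127 − 4·65 + 3·(-269) (+73 from intervention) = -867
  X = -17 + 5·65 − 4·(-269) − (-867) = 2251
Policy B (G := 71):
  M = 65
  V = 134 − 6·65 = -256
  G = 71
  X = -17 + 5·65 − 4·(-256) − 71 = 1261
X: 2251 − 1261 = 990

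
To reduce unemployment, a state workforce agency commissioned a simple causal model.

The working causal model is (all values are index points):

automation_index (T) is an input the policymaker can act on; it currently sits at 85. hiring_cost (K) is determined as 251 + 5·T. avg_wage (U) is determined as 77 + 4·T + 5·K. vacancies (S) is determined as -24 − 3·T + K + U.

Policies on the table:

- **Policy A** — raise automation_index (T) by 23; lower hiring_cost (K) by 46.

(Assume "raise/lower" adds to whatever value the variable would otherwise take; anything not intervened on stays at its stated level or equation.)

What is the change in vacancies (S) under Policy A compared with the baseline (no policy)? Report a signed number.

437

Baseline:
  T = 85
  K = 251 + 5·85 = 676
  U = 77 + 4·85 + 5·676 = 3797
  S = -24 − 3·85 + 676 + 3797 = 4194
Policy A (T + 23, K − 46):
  T = 85 + 23 = 108
  K = 251 + 5·108 (−46 from intervention) = 745
  U = 77 + 4·108 + 5·745 = 4234
  S = -24 − 3·108 + 745 + 4234 = 4631
Change in S: 4631 − 4194 = 437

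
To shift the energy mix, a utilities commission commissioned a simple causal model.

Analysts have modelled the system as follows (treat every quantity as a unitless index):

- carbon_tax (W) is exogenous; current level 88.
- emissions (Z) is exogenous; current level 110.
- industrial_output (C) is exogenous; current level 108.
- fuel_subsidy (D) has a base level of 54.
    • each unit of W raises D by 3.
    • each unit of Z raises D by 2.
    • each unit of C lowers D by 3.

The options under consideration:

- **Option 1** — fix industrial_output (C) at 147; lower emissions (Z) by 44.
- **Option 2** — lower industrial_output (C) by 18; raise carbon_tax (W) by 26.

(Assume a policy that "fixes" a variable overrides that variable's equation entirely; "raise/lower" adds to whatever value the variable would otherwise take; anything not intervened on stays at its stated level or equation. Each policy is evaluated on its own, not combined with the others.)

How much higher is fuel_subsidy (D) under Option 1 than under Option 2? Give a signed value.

Option 1 (C := 147, Z − 44):
  W = 88
  Z = 110 − 44 = 66
  C = 147
  D = 54 + 3·88 + 2·66 − 3·147 = 9
Option 2 (C − 18, W + 26):
  W = 88 + 26 = 114
  Z = 110
  C = 108 − 18 = 90
  D = 54 + 3·114 + 2·110 − 3·90 = 346
D: 9 − 346 = -337

-337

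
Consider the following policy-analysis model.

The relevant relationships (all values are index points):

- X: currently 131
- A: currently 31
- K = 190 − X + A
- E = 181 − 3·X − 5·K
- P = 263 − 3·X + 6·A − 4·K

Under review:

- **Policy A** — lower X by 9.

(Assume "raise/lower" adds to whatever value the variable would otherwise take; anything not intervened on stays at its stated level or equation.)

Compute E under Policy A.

Policy A (X − 9):
  X = 131 − 9 = 122
  A = 31
  K = 190 − 122 + 31 = 99
  E = 181 − 3·122 − 5·99 = -680

-680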